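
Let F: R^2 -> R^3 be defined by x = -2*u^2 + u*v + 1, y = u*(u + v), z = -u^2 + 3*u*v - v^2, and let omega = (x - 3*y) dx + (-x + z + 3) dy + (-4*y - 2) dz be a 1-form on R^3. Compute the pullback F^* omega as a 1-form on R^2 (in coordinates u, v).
F^* omega = (30*u^3 + 4*u^2*v - 14*u*v^2 + 4*u - v^3 - 3*v) du + (-16*u^3 - 4*u^2*v + 7*u*v^2 - 3*u + 4*v) dv

Using F^*(f dg) = (f ∘ F) d(g ∘ F), substitute each coordinate x_i by F_i(u, v) in f_i, and replace dx_i by d F_i = (∂F_i/∂u) du + (∂F_i/∂v) dv.
  For the x component: f_1(F) = -5*u^2 - 2*u*v + 1; d F_1 = (-4*u + v) du + (u) dv
  For the y component: f_2(F) = u^2 + 2*u*v - v^2 + 2; d F_2 = (2*u + v) du + (u) dv
  For the z component: f_3(F) = -4*u^2 - 4*u*v - 2; d F_3 = (-2*u + 3*v) du + (3*u - 2*v) dv
Combining and collecting du, dv coefficients:
  coeff of du: 30*u^3 + 4*u^2*v - 14*u*v^2 + 4*u - v^3 - 3*v
  coeff of dv: -16*u^3 - 4*u^2*v + 7*u*v^2 - 3*u + 4*v
F^* omega = (30*u^3 + 4*u^2*v - 14*u*v^2 + 4*u - v^3 - 3*v) du + (-16*u^3 - 4*u^2*v + 7*u*v^2 - 3*u + 4*v) dv.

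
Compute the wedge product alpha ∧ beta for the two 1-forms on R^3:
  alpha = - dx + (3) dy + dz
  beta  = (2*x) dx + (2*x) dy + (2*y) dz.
alpha ∧ beta = (-8*x) dx ∧ dy + (-2*x - 2*y) dx ∧ dz + (-2*x + 6*y) dy ∧ dz

Distribute the wedge, using dx_i ∧ dx_j = -dx_j ∧ dx_i and dx_i ∧ dx_i = 0. For each pair (i, j) with i < j, the coefficient of dx_i ∧ dx_j in alpha ∧ beta is (alpha_i * beta_j - alpha_j * beta_i). Collecting: alpha ∧ beta = (-8*x) dx ∧ dy + (-2*x - 2*y) dx ∧ dz + (-2*x + 6*y) dy ∧ dz.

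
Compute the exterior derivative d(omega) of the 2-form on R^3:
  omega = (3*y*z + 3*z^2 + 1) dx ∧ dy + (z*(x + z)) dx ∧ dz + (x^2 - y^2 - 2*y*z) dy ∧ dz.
d(omega) = (2*x + 3*y + 6*z) dx ∧ dy ∧ dz

For a 2-form omega = sum_{i<j} g_{ij} dx_i ∧ dx_j, the exterior derivative is
  d(omega) = sum_{i<j} d(g_{ij}) ∧ dx_i ∧ dx_j = sum_{i<j, k} (∂g_{ij}/∂x_k) dx_k ∧ dx_i ∧ dx_j.
Expand each term, using dx_k ∧ dx_i ∧ dx_j = sgn(permutation) dx_{(a)} ∧ dx_{(b)} ∧ dx_{(c)} with (a < b < c) sorted:
  d(3*y*z + 3*z^2 + 1) includes (∂/∂z)(3*y*z + 3*z^2 + 1) dz = (3*y + 6*z) dz, which multiplied by dx ∧ dy gives (3*y + 6*z) dx ∧ dy ∧ dz
  d(x^2 - y^2 - 2*y*z) includes (∂/∂x)(x^2 - y^2 - 2*y*z) dx = (2*x) dx, which multiplied by dy ∧ dz gives (2*x) dx ∧ dy ∧ dz
Collecting like 3-forms: d(omega) = (2*x + 3*y + 6*z) dx ∧ dy ∧ dz.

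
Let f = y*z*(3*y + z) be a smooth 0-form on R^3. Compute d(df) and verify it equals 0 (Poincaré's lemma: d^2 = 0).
d(df) = 0

Step 1: df = sum_i (∂f/∂x_i) dx_i = (0) dx + (z*(6*y + z)) dy + (y*(3*y + 2*z)) dz.
Step 2: Apply d again. Using the 1-form formula, the coefficient of dx ∧ dy in d(df) is ∂^2 f/∂x ∂y - ∂^2 f/∂y ∂x = (0) - (0) = 0 (equality of mixed partials for smooth f).
Similarly for dx ∧ dz and dy ∧ dz — all coefficients vanish. So d(df) = 0.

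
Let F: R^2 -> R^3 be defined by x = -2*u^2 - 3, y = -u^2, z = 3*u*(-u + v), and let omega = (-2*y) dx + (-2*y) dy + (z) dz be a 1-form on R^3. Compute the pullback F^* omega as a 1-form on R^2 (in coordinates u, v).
F^* omega = (3*u*(2*u^2 - 9*u*v + 3*v^2)) du + (9*u^2*(-u + v)) dv

Using F^*(f dg) = (f ∘ F) d(g ∘ F), substitute each coordinate x_i by F_i(u, v) in f_i, and replace dx_i by d F_i = (∂F_i/∂u) du + (∂F_i/∂v) dv.
  For the x component: f_1(F) = 2*u^2; d F_1 = (-4*u) du + (0) dv
  For the y component: f_2(F) = 2*u^2; d F_2 = (-2*u) du + (0) dv
  For the z component: f_3(F) = 3*u*(-u + v); d F_3 = (-6*u + 3*v) du + (3*u) dv
Combining and collecting du, dv coefficients:
  coeff of du: 3*u*(2*u^2 - 9*u*v + 3*v^2)
  coeff of dv: 9*u^2*(-u + v)
F^* omega = (3*u*(2*u^2 - 9*u*v + 3*v^2)) du + (9*u^2*(-u + v)) dv.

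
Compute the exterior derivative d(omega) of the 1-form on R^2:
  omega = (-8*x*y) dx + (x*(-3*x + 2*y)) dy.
d(omega) = (2*x + 2*y) dx ∧ dy

For a 1-form omega = sum_i f_i dx_i, the exterior derivative is
  d(omega) = sum_{i < j} (∂f_j/∂x_i - ∂f_i/∂x_j) dx_i ∧ dx_j.
  coefficient of dx ∧ dy: ∂f_2/∂x - ∂f_1/∂y = ∂(x*(-3*x + 2*y))/∂x - ∂(-8*x*y)/∂y = 2*x + 2*y
Assembling: d(omega) = (2*x + 2*y) dx ∧ dy.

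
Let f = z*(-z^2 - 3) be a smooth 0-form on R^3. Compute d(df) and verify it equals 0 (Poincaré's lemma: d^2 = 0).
d(df) = 0

Step 1: df = sum_i (∂f/∂x_i) dx_i = (0) dx + (0) dy + (-3*z^2 - 3) dz.
Step 2: Apply d again. Using the 1-form formula, the coefficient of dx ∧ dy in d(df) is ∂^2 f/∂x ∂y - ∂^2 f/∂y ∂x = (0) - (0) = 0 (equality of mixed partials for smooth f).
Similarly for dx ∧ dz and dy ∧ dz — all coefficients vanish. So d(df) = 0.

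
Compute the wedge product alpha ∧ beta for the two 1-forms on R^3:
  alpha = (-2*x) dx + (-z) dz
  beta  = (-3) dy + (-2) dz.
alpha ∧ beta = (6*x) dx ∧ dy + (4*x) dx ∧ dz + (-3*z) dy ∧ dz

Distribute the wedge, using dx_i ∧ dx_j = -dx_j ∧ dx_i and dx_i ∧ dx_i = 0. For each pair (i, j) with i < j, the coefficient of dx_i ∧ dx_j in alpha ∧ beta is (alpha_i * beta_j - alpha_j * beta_i). Collecting: alpha ∧ beta = (6*x) dx ∧ dy + (4*x) dx ∧ dz + (-3*z) dy ∧ dz.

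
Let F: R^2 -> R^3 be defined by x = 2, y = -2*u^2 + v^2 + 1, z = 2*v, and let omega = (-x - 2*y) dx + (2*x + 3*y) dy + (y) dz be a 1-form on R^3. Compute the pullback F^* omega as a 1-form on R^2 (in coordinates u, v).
F^* omega = (4*u*(6*u^2 - 3*v^2 - 7)) du + (-12*u^2*v - 4*u^2 + 6*v^3 + 2*v^2 + 14*v + 2) dv

Using F^*(f dg) = (f ∘ F) d(g ∘ F), substitute each coordinate x_i by F_i(u, v) in f_i, and replace dx_i by d F_i = (∂F_i/∂u) du + (∂F_i/∂v) dv.
  For the x component: f_1(F) = 4*u^2 - 2*v^2 - 4; d F_1 = (0) du + (0) dv
  For the y component: f_2(F) = -6*u^2 + 3*v^2 + 7; d F_2 = (-4*u) du + (2*v) dv
  For the z component: f_3(F) = -2*u^2 + v^2 + 1; d F_3 = (0) du + (2) dv
Combining and collecting du, dv coefficients:
  coeff of du: 4*u*(6*u^2 - 3*v^2 - 7)
  coeff of dv: -12*u^2*v - 4*u^2 + 6*v^3 + 2*v^2 + 14*v + 2
F^* omega = (4*u*(6*u^2 - 3*v^2 - 7)) du + (-12*u^2*v - 4*u^2 + 6*v^3 + 2*v^2 + 14*v + 2) dv.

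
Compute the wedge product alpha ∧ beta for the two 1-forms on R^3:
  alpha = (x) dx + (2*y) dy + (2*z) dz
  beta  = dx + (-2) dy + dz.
alpha ∧ beta = (-2*x - 2*y) dx ∧ dy + (x - 2*z) dx ∧ dz + (2*y + 4*z) dy ∧ dz

Distribute the wedge, using dx_i ∧ dx_j = -dx_j ∧ dx_i and dx_i ∧ dx_i = 0. For each pair (i, j) with i < j, the coefficient of dx_i ∧ dx_j in alpha ∧ beta is (alpha_i * beta_j - alpha_j * beta_i). Collecting: alpha ∧ beta = (-2*x - 2*y) dx ∧ dy + (x - 2*z) dx ∧ dz + (2*y + 4*z) dy ∧ dz.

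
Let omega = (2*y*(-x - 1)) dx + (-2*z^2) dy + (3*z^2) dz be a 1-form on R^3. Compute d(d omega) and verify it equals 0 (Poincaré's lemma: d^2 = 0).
d(d omega) = 0

Step 1: d omega = sum_{i<j} (∂f_j/∂x_i - ∂f_i/∂x_j) dx_i ∧ dx_j:
  coeff of dx ∧ dy: 2*x + 2
  coeff of dx ∧ dz: 0
  coeff of dy ∧ dz: 4*z
Step 2: Apply d again to each 2-form coefficient. The only possible 3-form in R^3 is dx ∧ dy ∧ dz, with coefficient
  ∂(coeff of dy∧dz)/∂x - ∂(coeff of dx∧dz)/∂y + ∂(coeff of dx∧dy)/∂z
  = ∂/∂x (4*z) - ∂/∂y (0) + ∂/∂z (2*x + 2).
Each of these terms simplifies to sums of mixed partials that cancel in pairs. The result is 0 (by equality of mixed partials for smooth functions — Schwarz / Clairaut).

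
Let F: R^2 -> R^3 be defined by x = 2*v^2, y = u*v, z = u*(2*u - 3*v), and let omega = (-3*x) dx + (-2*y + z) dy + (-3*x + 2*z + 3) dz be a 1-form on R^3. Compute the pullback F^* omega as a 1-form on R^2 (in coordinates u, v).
F^* omega = (16*u^3 - 34*u^2*v - 11*u*v^2 + 12*u + 18*v^3 - 9*v) du + (-10*u^3 + 13*u^2*v + 18*u*v^2 - 9*u - 24*v^3) dv

Using F^*(f dg) = (f ∘ F) d(g ∘ F), substitute each coordinate x_i by F_i(u, v) in f_i, and replace dx_i by d F_i = (∂F_i/∂u) du + (∂F_i/∂v) dv.
  For the x component: f_1(F) = -6*v^2; d F_1 = (0) du + (4*v) dv
  For the y component: f_2(F) = u*(2*u - 5*v); d F_2 = (v) du + (u) dv
  For the z component: f_3(F) = 4*u^2 - 6*u*v - 6*v^2 + 3; d F_3 = (4*u - 3*v) du + (-3*u) dv
Combining and collecting du, dv coefficients:
  coeff of du: 16*u^3 - 34*u^2*v - 11*u*v^2 + 12*u + 18*v^3 - 9*v
  coeff of dv: -10*u^3 + 13*u^2*v + 18*u*v^2 - 9*u - 24*v^3
F^* omega = (16*u^3 - 34*u^2*v - 11*u*v^2 + 12*u + 18*v^3 - 9*v) du + (-10*u^3 + 13*u^2*v + 18*u*v^2 - 9*u - 24*v^3) dv.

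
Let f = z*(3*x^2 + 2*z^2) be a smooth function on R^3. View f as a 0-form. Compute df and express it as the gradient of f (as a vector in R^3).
df = (6*x*z) dx + (0) dy + (3*x^2 + 6*z^2) dz; grad f = (6*x*z, 0, 3*x^2 + 6*z^2)

For a 0-form f, d f = (∂f/∂x) dx + (∂f/∂y) dy + (∂f/∂z) dz. The components of the vector representation are exactly the entries of grad f in Cartesian coordinates:
  ∂f/∂x = 6*x*z
  ∂f/∂y = 0
  ∂f/∂z = 3*x^2 + 6*z^2.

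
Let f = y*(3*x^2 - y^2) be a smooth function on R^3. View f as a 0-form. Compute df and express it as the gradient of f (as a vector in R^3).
df = (6*x*y) dx + (3*x^2 - 3*y^2) dy + (0) dz; grad f = (6*x*y, 3*x^2 - 3*y^2, 0)

For a 0-form f, d f = (∂f/∂x) dx + (∂f/∂y) dy + (∂f/∂z) dz. The components of the vector representation are exactly the entries of grad f in Cartesian coordinates:
  ∂f/∂x = 6*x*y
  ∂f/∂y = 3*x^2 - 3*y^2
  ∂f/∂z = 0.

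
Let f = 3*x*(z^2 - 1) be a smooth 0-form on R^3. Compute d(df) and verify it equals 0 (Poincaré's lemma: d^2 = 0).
d(df) = 0

Step 1: df = sum_i (∂f/∂x_i) dx_i = (3*z^2 - 3) dx + (0) dy + (6*x*z) dz.
Step 2: Apply d again. Using the 1-form formula, the coefficient of dx ∧ dy in d(df) is ∂^2 f/∂x ∂y - ∂^2 f/∂y ∂x = (0) - (0) = 0 (equality of mixed partials for smooth f).
Similarly for dx ∧ dz and dy ∧ dz — all coefficients vanish. So d(df) = 0.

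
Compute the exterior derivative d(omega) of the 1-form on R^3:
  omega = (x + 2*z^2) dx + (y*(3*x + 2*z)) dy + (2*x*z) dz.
d(omega) = (3*y) dx ∧ dy + (-2*z) dx ∧ dz + (-2*y) dy ∧ dz

For a 1-form omega = sum_i f_i dx_i, the exterior derivative is
  d(omega) = sum_{i < j} (∂f_j/∂x_i - ∂f_i/∂x_j) dx_i ∧ dx_j.
  coefficient of dx ∧ dy: ∂f_2/∂x - ∂f_1/∂y = ∂(y*(3*x + 2*z))/∂x - ∂(x + 2*z^2)/∂y = 3*y
  coefficient of dx ∧ dz: ∂f_3/∂x - ∂f_1/∂z = ∂(2*x*z)/∂x - ∂(x + 2*z^2)/∂z = -2*z
  coefficient of dy ∧ dz: ∂f_3/∂y - ∂f_2/∂z = ∂(2*x*z)/∂y - ∂(y*(3*x + 2*z))/∂z = -2*y
Assembling: d(omega) = (3*y) dx ∧ dy + (-2*z) dx ∧ dz + (-2*y) dy ∧ dz.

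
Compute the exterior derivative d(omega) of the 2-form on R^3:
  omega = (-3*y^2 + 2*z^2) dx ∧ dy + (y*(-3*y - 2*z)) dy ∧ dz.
d(omega) = (4*z) dx ∧ dy ∧ dz

For a 2-form omega = sum_{i<j} g_{ij} dx_i ∧ dx_j, the exterior derivative is
  d(omega) = sum_{i<j} d(g_{ij}) ∧ dx_i ∧ dx_j = sum_{i<j, k} (∂g_{ij}/∂x_k) dx_k ∧ dx_i ∧ dx_j.
Expand each term, using dx_k ∧ dx_i ∧ dx_j = sgn(permutation) dx_{(a)} ∧ dx_{(b)} ∧ dx_{(c)} with (a < b < c) sorted:
  d(-3*y^2 + 2*z^2) includes (∂/∂z)(-3*y^2 + 2*z^2) dz = (4*z) dz, which multiplied by dx ∧ dy gives (4*z) dx ∧ dy ∧ dz
Collecting like 3-forms: d(omega) = (4*z) dx ∧ dy ∧ dz.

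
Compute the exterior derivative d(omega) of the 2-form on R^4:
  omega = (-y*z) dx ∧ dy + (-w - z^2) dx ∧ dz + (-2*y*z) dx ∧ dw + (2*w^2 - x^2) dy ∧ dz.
d(omega) = (-2*x - y) dx ∧ dy ∧ dz + (2*y - 1) dx ∧ dz ∧ dw + (2*z) dx ∧ dy ∧ dw + (4*w) dy ∧ dz ∧ dw

For a 2-form omega = sum_{i<j} g_{ij} dx_i ∧ dx_j, the exterior derivative is
  d(omega) = sum_{i<j} d(g_{ij}) ∧ dx_i ∧ dx_j = sum_{i<j, k} (∂g_{ij}/∂x_k) dx_k ∧ dx_i ∧ dx_j.
Expand each term, using dx_k ∧ dx_i ∧ dx_j = sgn(permutation) dx_{(a)} ∧ dx_{(b)} ∧ dx_{(c)} with (a < b < c) sorted:
  d(-y*z) includes (∂/∂z)(-y*z) dz = (-y) dz, which multiplied by dx ∧ dy gives (-y) dx ∧ dy ∧ dz
  d(-w - z^2) includes (∂/∂w)(-w - z^2) dw = (-1) dw, which multiplied by dx ∧ dz gives (-1) dx ∧ dz ∧ dw
  d(-2*y*z) includes (∂/∂y)(-2*y*z) dy = (-2*z) dy, which multiplied by dx ∧ dw gives (2*z) dx ∧ dy ∧ dw
  d(-2*y*z) includes (∂/∂z)(-2*y*z) dz = (-2*y) dz, which multiplied by dx ∧ dw gives (2*y) dx ∧ dz ∧ dw
  d(2*w^2 - x^2) includes (∂/∂x)(2*w^2 - x^2) dx = (-2*x) dx, which multiplied by dy ∧ dz gives (-2*x) dx ∧ dy ∧ dz
  d(2*w^2 - x^2) includes (∂/∂w)(2*w^2 - x^2) dw = (4*w) dw, which multiplied by dy ∧ dz gives (4*w) dy ∧ dz ∧ dw
Collecting like 3-forms: d(omega) = (-2*x - y) dx ∧ dy ∧ dz + (2*y - 1) dx ∧ dz ∧ dw + (2*z) dx ∧ dy ∧ dw + (4*w) dy ∧ dz ∧ dw.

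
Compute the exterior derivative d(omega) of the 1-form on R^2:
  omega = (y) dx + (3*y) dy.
d(omega) = (-1) dx ∧ dy

For a 1-form omega = sum_i f_i dx_i, the exterior derivative is
  d(omega) = sum_{i < j} (∂f_j/∂x_i - ∂f_i/∂x_j) dx_i ∧ dx_j.
  coefficient of dx ∧ dy: ∂f_2/∂x - ∂f_1/∂y = ∂(3*y)/∂x - ∂(y)/∂y = -1
Assembling: d(omega) = (-1) dx ∧ dy.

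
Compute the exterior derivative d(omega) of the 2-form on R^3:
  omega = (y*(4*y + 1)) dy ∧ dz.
d(omega) = 0

For a 2-form omega = sum_{i<j} g_{ij} dx_i ∧ dx_j, the exterior derivative is
  d(omega) = sum_{i<j} d(g_{ij}) ∧ dx_i ∧ dx_j = sum_{i<j, k} (∂g_{ij}/∂x_k) dx_k ∧ dx_i ∧ dx_j.
Expand each term, using dx_k ∧ dx_i ∧ dx_j = sgn(permutation) dx_{(a)} ∧ dx_{(b)} ∧ dx_{(c)} with (a < b < c) sorted:

Collecting like 3-forms: d(omega) = 0.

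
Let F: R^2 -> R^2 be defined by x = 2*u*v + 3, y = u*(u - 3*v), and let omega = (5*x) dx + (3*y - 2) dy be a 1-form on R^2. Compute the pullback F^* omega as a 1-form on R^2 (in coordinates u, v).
F^* omega = (6*u^3 - 27*u^2*v + 47*u*v^2 - 4*u + 36*v) du + (u*(-9*u^2 + 47*u*v + 36)) dv

Using F^*(f dg) = (f ∘ F) d(g ∘ F), substitute each coordinate x_i by F_i(u, v) in f_i, and replace dx_i by d F_i = (∂F_i/∂u) du + (∂F_i/∂v) dv.
  For the x component: f_1(F) = 10*u*v + 15; d F_1 = (2*v) du + (2*u) dv
  For the y component: f_2(F) = 3*u^2 - 9*u*v - 2; d F_2 = (2*u - 3*v) du + (-3*u) dv
Combining and collecting du, dv coefficients:
  coeff of du: 6*u^3 - 27*u^2*v + 47*u*v^2 - 4*u + 36*v
  coeff of dv: u*(-9*u^2 + 47*u*v + 36)
F^* omega = (6*u^3 - 27*u^2*v + 47*u*v^2 - 4*u + 36*v) du + (u*(-9*u^2 + 47*u*v + 36)) dv.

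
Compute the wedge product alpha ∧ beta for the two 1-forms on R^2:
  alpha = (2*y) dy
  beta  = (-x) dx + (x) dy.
alpha ∧ beta = (2*x*y) dx ∧ dy

Distribute the wedge, using dx_i ∧ dx_j = -dx_j ∧ dx_i and dx_i ∧ dx_i = 0. For each pair (i, j) with i < j, the coefficient of dx_i ∧ dx_j in alpha ∧ beta is (alpha_i * beta_j - alpha_j * beta_i). Collecting: alpha ∧ beta = (2*x*y) dx ∧ dy.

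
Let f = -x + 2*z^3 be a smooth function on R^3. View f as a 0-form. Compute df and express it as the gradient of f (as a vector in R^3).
df = (-1) dx + (0) dy + (6*z^2) dz; grad f = (-1, 0, 6*z^2)

For a 0-form f, d f = (∂f/∂x) dx + (∂f/∂y) dy + (∂f/∂z) dz. The components of the vector representation are exactly the entries of grad f in Cartesian coordinates:
  ∂f/∂x = -1
  ∂f/∂y = 0
  ∂f/∂z = 6*z^2.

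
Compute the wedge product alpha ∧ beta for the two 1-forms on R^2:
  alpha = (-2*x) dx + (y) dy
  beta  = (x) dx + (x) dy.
alpha ∧ beta = (-x*(2*x + y)) dx ∧ dy

Distribute the wedge, using dx_i ∧ dx_j = -dx_j ∧ dx_i and dx_i ∧ dx_i = 0. For each pair (i, j) with i < j, the coefficient of dx_i ∧ dx_j in alpha ∧ beta is (alpha_i * beta_j - alpha_j * beta_i). Collecting: alpha ∧ beta = (-x*(2*x + y)) dx ∧ dy.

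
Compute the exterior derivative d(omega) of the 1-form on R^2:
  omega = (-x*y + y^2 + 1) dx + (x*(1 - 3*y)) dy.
d(omega) = (x - 5*y + 1) dx ∧ dy

For a 1-form omega = sum_i f_i dx_i, the exterior derivative is
  d(omega) = sum_{i < j} (∂f_j/∂x_i - ∂f_i/∂x_j) dx_i ∧ dx_j.
  coefficient of dx ∧ dy: ∂f_2/∂x - ∂f_1/∂y = ∂(x*(1 - 3*y))/∂x - ∂(-x*y + y^2 + 1)/∂y = x - 5*y + 1
Assembling: d(omega) = (x - 5*y + 1) dx ∧ dy.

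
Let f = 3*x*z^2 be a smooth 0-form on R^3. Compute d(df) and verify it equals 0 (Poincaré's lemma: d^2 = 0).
d(df) = 0

Step 1: df = sum_i (∂f/∂x_i) dx_i = (3*z^2) dx + (0) dy + (6*x*z) dz.
Step 2: Apply d again. Using the 1-form formula, the coefficient of dx ∧ dy in d(df) is ∂^2 f/∂x ∂y - ∂^2 f/∂y ∂x = (0) - (0) = 0 (equality of mixed partials for smooth f).
Similarly for dx ∧ dz and dy ∧ dz — all coefficients vanish. So d(df) = 0.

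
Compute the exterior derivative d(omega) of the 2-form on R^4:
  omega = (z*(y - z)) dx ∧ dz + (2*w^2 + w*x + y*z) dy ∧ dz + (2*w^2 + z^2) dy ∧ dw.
d(omega) = (w - z) dx ∧ dy ∧ dz + (4*w + x - 2*z) dy ∧ dz ∧ dw

For a 2-form omega = sum_{i<j} g_{ij} dx_i ∧ dx_j, the exterior derivative is
  d(omega) = sum_{i<j} d(g_{ij}) ∧ dx_i ∧ dx_j = sum_{i<j, k} (∂g_{ij}/∂x_k) dx_k ∧ dx_i ∧ dx_j.
Expand each term, using dx_k ∧ dx_i ∧ dx_j = sgn(permutation) dx_{(a)} ∧ dx_{(b)} ∧ dx_{(c)} with (a < b < c) sorted:
  d(z*(y - z)) includes (∂/∂y)(z*(y - z)) dy = (z) dy, which multiplied by dx ∧ dz gives (-z) dx ∧ dy ∧ dz
  d(2*w^2 + w*x + y*z) includes (∂/∂x)(2*w^2 + w*x + y*z) dx = (w) dx, which multiplied by dy ∧ dz gives (w) dx ∧ dy ∧ dz
  d(2*w^2 + w*x + y*z) includes (∂/∂w)(2*w^2 + w*x + y*z) dw = (4*w + x) dw, which multiplied by dy ∧ dz gives (4*w + x) dy ∧ dz ∧ dw
  d(2*w^2 + z^2) includes (∂/∂z)(2*w^2 + z^2) dz = (2*z) dz, which multiplied by dy ∧ dw gives (-2*z) dy ∧ dz ∧ dw
Collecting like 3-forms: d(omega) = (w - z) dx ∧ dy ∧ dz + (4*w + x - 2*z) dy ∧ dz ∧ dw.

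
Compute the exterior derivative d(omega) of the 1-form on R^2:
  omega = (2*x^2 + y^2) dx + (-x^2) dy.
d(omega) = (-2*x - 2*y) dx ∧ dy

For a 1-form omega = sum_i f_i dx_i, the exterior derivative is
  d(omega) = sum_{i < j} (∂f_j/∂x_i - ∂f_i/∂x_j) dx_i ∧ dx_j.
  coefficient of dx ∧ dy: ∂f_2/∂x - ∂f_1/∂y = ∂(-x^2)/∂x - ∂(2*x^2 + y^2)/∂y = -2*x - 2*y
Assembling: d(omega) = (-2*x - 2*y) dx ∧ dy.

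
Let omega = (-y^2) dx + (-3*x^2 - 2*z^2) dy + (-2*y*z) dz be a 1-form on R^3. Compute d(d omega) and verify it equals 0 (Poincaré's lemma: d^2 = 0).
d(d omega) = 0

Step 1: d omega = sum_{i<j} (∂f_j/∂x_i - ∂f_i/∂x_j) dx_i ∧ dx_j:
  coeff of dx ∧ dy: -6*x + 2*y
  coeff of dx ∧ dz: 0
  coeff of dy ∧ dz: 2*z
Step 2: Apply d again to each 2-form coefficient. The only possible 3-form in R^3 is dx ∧ dy ∧ dz, with coefficient
  ∂(coeff of dy∧dz)/∂x - ∂(coeff of dx∧dz)/∂y + ∂(coeff of dx∧dy)/∂z
  = ∂/∂x (2*z) - ∂/∂y (0) + ∂/∂z (-6*x + 2*y).
Each of these terms simplifies to sums of mixed partials that cancel in pairs. The result is 0 (by equality of mixed partials for smooth functions — Schwarz / Clairaut).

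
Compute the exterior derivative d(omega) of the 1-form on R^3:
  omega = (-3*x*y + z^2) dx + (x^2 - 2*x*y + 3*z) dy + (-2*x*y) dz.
d(omega) = (5*x - 2*y) dx ∧ dy + (-2*y - 2*z) dx ∧ dz + (-2*x - 3) dy ∧ dz

For a 1-form omega = sum_i f_i dx_i, the exterior derivative is
  d(omega) = sum_{i < j} (∂f_j/∂x_i - ∂f_i/∂x_j) dx_i ∧ dx_j.
  coefficient of dx ∧ dy: ∂f_2/∂x - ∂f_1/∂y = ∂(x^2 - 2*x*y + 3*z)/∂x - ∂(-3*x*y + z^2)/∂y = 5*x - 2*y
  coefficient of dx ∧ dz: ∂f_3/∂x - ∂f_1/∂z = ∂(-2*x*y)/∂x - ∂(-3*x*y + z^2)/∂z = -2*y - 2*z
  coefficient of dy ∧ dz: ∂f_3/∂y - ∂f_2/∂z = ∂(-2*x*y)/∂y - ∂(x^2 - 2*x*y + 3*z)/∂z = -2*x - 3
Assembling: d(omega) = (5*x - 2*y) dx ∧ dy + (-2*y - 2*z) dx ∧ dz + (-2*x - 3) dy ∧ dz.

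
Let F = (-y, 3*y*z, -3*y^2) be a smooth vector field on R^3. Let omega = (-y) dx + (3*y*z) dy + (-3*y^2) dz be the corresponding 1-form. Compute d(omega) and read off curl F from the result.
d(omega) = (-9*y) dy ∧ dz + (0) dz ∧ dx + (1) dx ∧ dy; curl F = (-9*y, 0, 1)

d omega = sum_{i<j} (∂f_j/∂x_i - ∂f_i/∂x_j) dx_i ∧ dx_j. Under the identification (dy ∧ dz, dz ∧ dx, dx ∧ dy) ↔ (e_x, e_y, e_z), the coefficients are exactly the components of curl F. Compute:
  ∂R/∂y - ∂Q/∂z = (-6*y) - (3*y) = -9*y
  ∂P/∂z - ∂R/∂x = (0) - (0) = 0
  ∂Q/∂x - ∂P/∂y = (0) - (-1) = 1.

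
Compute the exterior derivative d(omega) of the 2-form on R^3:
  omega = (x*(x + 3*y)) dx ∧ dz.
d(omega) = (-3*x) dx ∧ dy ∧ dz

For a 2-form omega = sum_{i<j} g_{ij} dx_i ∧ dx_j, the exterior derivative is
  d(omega) = sum_{i<j} d(g_{ij}) ∧ dx_i ∧ dx_j = sum_{i<j, k} (∂g_{ij}/∂x_k) dx_k ∧ dx_i ∧ dx_j.
Expand each term, using dx_k ∧ dx_i ∧ dx_j = sgn(permutation) dx_{(a)} ∧ dx_{(b)} ∧ dx_{(c)} with (a < b < c) sorted:
  d(x*(x + 3*y)) includes (∂/∂y)(x*(x + 3*y)) dy = (3*x) dy, which multiplied by dx ∧ dz gives (-3*x) dx ∧ dy ∧ dz
Collecting like 3-forms: d(omega) = (-3*x) dx ∧ dy ∧ dz.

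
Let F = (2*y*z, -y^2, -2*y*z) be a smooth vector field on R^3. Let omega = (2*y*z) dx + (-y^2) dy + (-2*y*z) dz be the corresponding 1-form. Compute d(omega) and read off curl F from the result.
d(omega) = (-2*z) dy ∧ dz + (2*y) dz ∧ dx + (-2*z) dx ∧ dy; curl F = (-2*z, 2*y, -2*z)

d omega = sum_{i<j} (∂f_j/∂x_i - ∂f_i/∂x_j) dx_i ∧ dx_j. Under the identification (dy ∧ dz, dz ∧ dx, dx ∧ dy) ↔ (e_x, e_y, e_z), the coefficients are exactly the components of curl F. Compute:
  ∂R/∂y - ∂Q/∂z = (-2*z) - (0) = -2*z
  ∂P/∂z - ∂R/∂x = (2*y) - (0) = 2*y
  ∂Q/∂x - ∂P/∂y = (0) - (2*z) = -2*z.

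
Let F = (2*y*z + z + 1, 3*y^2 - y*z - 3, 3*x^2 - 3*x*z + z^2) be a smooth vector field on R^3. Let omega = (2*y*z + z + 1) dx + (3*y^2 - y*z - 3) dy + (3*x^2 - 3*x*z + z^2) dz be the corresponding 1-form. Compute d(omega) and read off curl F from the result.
d(omega) = (y) dy ∧ dz + (-6*x + 2*y + 3*z + 1) dz ∧ dx + (-2*z) dx ∧ dy; curl F = (y, -6*x + 2*y + 3*z + 1, -2*z)

d omega = sum_{i<j} (∂f_j/∂x_i - ∂f_i/∂x_j) dx_i ∧ dx_j. Under the identification (dy ∧ dz, dz ∧ dx, dx ∧ dy) ↔ (e_x, e_y, e_z), the coefficients are exactly the components of curl F. Compute:
  ∂R/∂y - ∂Q/∂z = (0) - (-y) = y
  ∂P/∂z - ∂R/∂x = (2*y + 1) - (6*x - 3*z) = -6*x + 2*y + 3*z + 1
  ∂Q/∂x - ∂P/∂y = (0) - (2*z) = -2*z.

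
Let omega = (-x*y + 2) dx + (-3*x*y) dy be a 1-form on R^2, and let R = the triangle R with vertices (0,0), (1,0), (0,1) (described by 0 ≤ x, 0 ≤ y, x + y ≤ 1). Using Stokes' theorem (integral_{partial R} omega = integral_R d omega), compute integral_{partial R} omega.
integral_(partial R) omega = -1/3

Stokes: integral_partial_R omega = integral_R d omega with d omega = (∂Q/∂x - ∂P/∂y) dx ∧ dy.
  ∂Q/∂x = -3*y
  ∂P/∂y = -x
  integrand = ∂Q/∂x - ∂P/∂y = x - 3*y.
Integrating over R: integral_0^1 integral_0^{1-x} (x - 3*y) dy dx = -1/3.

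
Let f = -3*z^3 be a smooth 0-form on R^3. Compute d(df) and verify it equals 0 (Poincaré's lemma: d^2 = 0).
d(df) = 0

Step 1: df = sum_i (∂f/∂x_i) dx_i = (0) dx + (0) dy + (-9*z^2) dz.
Step 2: Apply d again. Using the 1-form formula, the coefficient of dx ∧ dy in d(df) is ∂^2 f/∂x ∂y - ∂^2 f/∂y ∂x = (0) - (0) = 0 (equality of mixed partials for smooth f).
Similarly for dx ∧ dz and dy ∧ dz — all coefficients vanish. So d(df) = 0.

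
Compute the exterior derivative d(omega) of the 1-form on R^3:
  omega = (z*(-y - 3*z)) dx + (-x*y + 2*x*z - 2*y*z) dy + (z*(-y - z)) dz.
d(omega) = (-y + 3*z) dx ∧ dy + (y + 6*z) dx ∧ dz + (-2*x + 2*y - z) dy ∧ dz

For a 1-form omega = sum_i f_i dx_i, the exterior derivative is
  d(omega) = sum_{i < j} (∂f_j/∂x_i - ∂f_i/∂x_j) dx_i ∧ dx_j.
  coefficient of dx ∧ dy: ∂f_2/∂x - ∂f_1/∂y = ∂(-x*y + 2*x*z - 2*y*z)/∂x - ∂(z*(-y - 3*z))/∂y = -y + 3*z
  coefficient of dx ∧ dz: ∂f_3/∂x - ∂f_1/∂z = ∂(z*(-y - z))/∂x - ∂(z*(-y - 3*z))/∂z = y + 6*z
  coefficient of dy ∧ dz: ∂f_3/∂y - ∂f_2/∂z = ∂(z*(-y - z))/∂y - ∂(-x*y + 2*x*z - 2*y*z)/∂z = -2*x + 2*y - z
Assembling: d(omega) = (-y + 3*z) dx ∧ dy + (y + 6*z) dx ∧ dz + (-2*x + 2*y - z) dy ∧ dz.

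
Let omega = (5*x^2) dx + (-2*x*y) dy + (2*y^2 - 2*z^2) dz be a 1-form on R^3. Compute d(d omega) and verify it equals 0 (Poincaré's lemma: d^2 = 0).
d(d omega) = 0

Step 1: d omega = sum_{i<j} (∂f_j/∂x_i - ∂f_i/∂x_j) dx_i ∧ dx_j:
  coeff of dx ∧ dy: -2*y
  coeff of dx ∧ dz: 0
  coeff of dy ∧ dz: 4*y
Step 2: Apply d again to each 2-form coefficient. The only possible 3-form in R^3 is dx ∧ dy ∧ dz, with coefficient
  ∂(coeff of dy∧dz)/∂x - ∂(coeff of dx∧dz)/∂y + ∂(coeff of dx∧dy)/∂z
  = ∂/∂x (4*y) - ∂/∂y (0) + ∂/∂z (-2*y).
Each of these terms simplifies to sums of mixed partials that cancel in pairs. The result is 0 (by equality of mixed partials for smooth functions — Schwarz / Clairaut).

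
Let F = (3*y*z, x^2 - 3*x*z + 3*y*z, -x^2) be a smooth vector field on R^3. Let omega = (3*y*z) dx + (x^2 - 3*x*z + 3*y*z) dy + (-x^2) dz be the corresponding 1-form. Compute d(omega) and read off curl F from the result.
d(omega) = (3*x - 3*y) dy ∧ dz + (2*x + 3*y) dz ∧ dx + (2*x - 6*z) dx ∧ dy; curl F = (3*x - 3*y, 2*x + 3*y, 2*x - 6*z)

d omega = sum_{i<j} (∂f_j/∂x_i - ∂f_i/∂x_j) dx_i ∧ dx_j. Under the identification (dy ∧ dz, dz ∧ dx, dx ∧ dy) ↔ (e_x, e_y, e_z), the coefficients are exactly the components of curl F. Compute:
  ∂R/∂y - ∂Q/∂z = (0) - (-3*x + 3*y) = 3*x - 3*y
  ∂P/∂z - ∂R/∂x = (3*y) - (-2*x) = 2*x + 3*y
  ∂Q/∂x - ∂P/∂y = (2*x - 3*z) - (3*z) = 2*x - 6*z.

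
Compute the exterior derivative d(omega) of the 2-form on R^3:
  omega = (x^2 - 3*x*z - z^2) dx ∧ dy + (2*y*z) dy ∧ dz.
d(omega) = (-3*x - 2*z) dx ∧ dy ∧ dz

For a 2-form omega = sum_{i<j} g_{ij} dx_i ∧ dx_j, the exterior derivative is
  d(omega) = sum_{i<j} d(g_{ij}) ∧ dx_i ∧ dx_j = sum_{i<j, k} (∂g_{ij}/∂x_k) dx_k ∧ dx_i ∧ dx_j.
Expand each term, using dx_k ∧ dx_i ∧ dx_j = sgn(permutation) dx_{(a)} ∧ dx_{(b)} ∧ dx_{(c)} with (a < b < c) sorted:
  d(x^2 - 3*x*z - z^2) includes (∂/∂z)(x^2 - 3*x*z - z^2) dz = (-3*x - 2*z) dz, which multiplied by dx ∧ dy gives (-3*x - 2*z) dx ∧ dy ∧ dz
Collecting like 3-forms: d(omega) = (-3*x - 2*z) dx ∧ dy ∧ dz.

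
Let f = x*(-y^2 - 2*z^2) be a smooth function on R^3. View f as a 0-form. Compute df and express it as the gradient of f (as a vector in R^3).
df = (-y^2 - 2*z^2) dx + (-2*x*y) dy + (-4*x*z) dz; grad f = (-y^2 - 2*z^2, -2*x*y, -4*x*z)

For a 0-form f, d f = (∂f/∂x) dx + (∂f/∂y) dy + (∂f/∂z) dz. The components of the vector representation are exactly the entries of grad f in Cartesian coordinates:
  ∂f/∂x = -y^2 - 2*z^2
  ∂f/∂y = -2*x*y
  ∂f/∂z = -4*x*z.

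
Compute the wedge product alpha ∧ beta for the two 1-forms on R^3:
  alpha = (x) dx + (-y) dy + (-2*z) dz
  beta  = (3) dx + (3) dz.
alpha ∧ beta = (3*x + 6*z) dx ∧ dz + (3*y) dx ∧ dy + (-3*y) dy ∧ dz

Distribute the wedge, using dx_i ∧ dx_j = -dx_j ∧ dx_i and dx_i ∧ dx_i = 0. For each pair (i, j) with i < j, the coefficient of dx_i ∧ dx_j in alpha ∧ beta is (alpha_i * beta_j - alpha_j * beta_i). Collecting: alpha ∧ beta = (3*x + 6*z) dx ∧ dz + (3*y) dx ∧ dy + (-3*y) dy ∧ dz.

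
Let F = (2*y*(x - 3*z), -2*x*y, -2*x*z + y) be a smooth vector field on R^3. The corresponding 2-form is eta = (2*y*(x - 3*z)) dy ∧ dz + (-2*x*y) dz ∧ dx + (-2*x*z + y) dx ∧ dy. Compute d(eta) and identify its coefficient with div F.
d(eta) = (-4*x + 2*y) dx ∧ dy ∧ dz; div F = -4*x + 2*y

For a 2-form in R^3 of the form above, applying d gives a 3-form with coefficient ∂P/∂x + ∂Q/∂y + ∂R/∂z:
  ∂P/∂x = 2*y
  ∂Q/∂y = -2*x
  ∂R/∂z = -2*x
Sum = -4*x + 2*y, which is exactly div F.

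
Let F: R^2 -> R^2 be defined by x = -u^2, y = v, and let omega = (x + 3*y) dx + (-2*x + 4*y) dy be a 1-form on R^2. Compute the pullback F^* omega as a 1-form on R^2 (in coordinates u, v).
F^* omega = (2*u*(u^2 - 3*v)) du + (2*u^2 + 4*v) dv

Using F^*(f dg) = (f ∘ F) d(g ∘ F), substitute each coordinate x_i by F_i(u, v) in f_i, and replace dx_i by d F_i = (∂F_i/∂u) du + (∂F_i/∂v) dv.
  For the x component: f_1(F) = -u^2 + 3*v; d F_1 = (-2*u) du + (0) dv
  For the y component: f_2(F) = 2*u^2 + 4*v; d F_2 = (0) du + (1) dv
Combining and collecting du, dv coefficients:
  coeff of du: 2*u*(u^2 - 3*v)
  coeff of dv: 2*u^2 + 4*v
F^* omega = (2*u*(u^2 - 3*v)) du + (2*u^2 + 4*v) dv.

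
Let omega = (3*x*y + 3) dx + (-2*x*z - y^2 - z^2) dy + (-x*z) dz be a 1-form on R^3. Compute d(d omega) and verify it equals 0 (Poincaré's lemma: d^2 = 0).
d(d omega) = 0

Step 1: d omega = sum_{i<j} (∂f_j/∂x_i - ∂f_i/∂x_j) dx_i ∧ dx_j:
  coeff of dx ∧ dy: -3*x - 2*z
  coeff of dx ∧ dz: -z
  coeff of dy ∧ dz: 2*x + 2*z
Step 2: Apply d again to each 2-form coefficient. The only possible 3-form in R^3 is dx ∧ dy ∧ dz, with coefficient
  ∂(coeff of dy∧dz)/∂x - ∂(coeff of dx∧dz)/∂y + ∂(coeff of dx∧dy)/∂z
  = ∂/∂x (2*x + 2*z) - ∂/∂y (-z) + ∂/∂z (-3*x - 2*z).
Each of these terms simplifies to sums of mixed partials that cancel in pairs. The result is 0 (by equality of mixed partials for smooth functions — Schwarz / Clairaut).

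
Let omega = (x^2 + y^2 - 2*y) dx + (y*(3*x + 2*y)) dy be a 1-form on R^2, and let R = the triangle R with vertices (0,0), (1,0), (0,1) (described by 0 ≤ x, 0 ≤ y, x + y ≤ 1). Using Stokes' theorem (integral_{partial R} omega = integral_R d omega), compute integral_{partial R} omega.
integral_(partial R) omega = 7/6

Stokes: integral_partial_R omega = integral_R d omega with d omega = (∂Q/∂x - ∂P/∂y) dx ∧ dy.
  ∂Q/∂x = 3*y
  ∂P/∂y = 2*y - 2
  integrand = ∂Q/∂x - ∂P/∂y = y + 2.
Integrating over R: integral_0^1 integral_0^{1-x} (y + 2) dy dx = 7/6.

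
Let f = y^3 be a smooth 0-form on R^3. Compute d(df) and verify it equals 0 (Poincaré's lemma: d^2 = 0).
d(df) = 0

Step 1: df = sum_i (∂f/∂x_i) dx_i = (0) dx + (3*y^2) dy + (0) dz.
Step 2: Apply d again. Using the 1-form formula, the coefficient of dx ∧ dy in d(df) is ∂^2 f/∂x ∂y - ∂^2 f/∂y ∂x = (0) - (0) = 0 (equality of mixed partials for smooth f).
Similarly for dx ∧ dz and dy ∧ dz — all coefficients vanish. So d(df) = 0.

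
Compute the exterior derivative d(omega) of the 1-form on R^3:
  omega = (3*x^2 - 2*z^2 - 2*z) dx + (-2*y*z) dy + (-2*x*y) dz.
d(omega) = (-2*y + 4*z + 2) dx ∧ dz + (-2*x + 2*y) dy ∧ dz

For a 1-form omega = sum_i f_i dx_i, the exterior derivative is
  d(omega) = sum_{i < j} (∂f_j/∂x_i - ∂f_i/∂x_j) dx_i ∧ dx_j.
  coefficient of dx ∧ dz: ∂f_3/∂x - ∂f_1/∂z = ∂(-2*x*y)/∂x - ∂(3*x^2 - 2*z^2 - 2*z)/∂z = -2*y + 4*z + 2
  coefficient of dy ∧ dz: ∂f_3/∂y - ∂f_2/∂z = ∂(-2*x*y)/∂y - ∂(-2*y*z)/∂z = -2*x + 2*y
Assembling: d(omega) = (-2*y + 4*z + 2) dx ∧ dz + (-2*x + 2*y) dy ∧ dz.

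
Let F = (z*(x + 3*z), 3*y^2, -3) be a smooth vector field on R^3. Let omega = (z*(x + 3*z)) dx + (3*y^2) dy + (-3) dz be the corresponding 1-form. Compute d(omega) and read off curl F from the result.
d(omega) = (0) dy ∧ dz + (x + 6*z) dz ∧ dx + (0) dx ∧ dy; curl F = (0, x + 6*z, 0)

d omega = sum_{i<j} (∂f_j/∂x_i - ∂f_i/∂x_j) dx_i ∧ dx_j. Under the identification (dy ∧ dz, dz ∧ dx, dx ∧ dy) ↔ (e_x, e_y, e_z), the coefficients are exactly the components of curl F. Compute:
  ∂R/∂y - ∂Q/∂z = (0) - (0) = 0
  ∂P/∂z - ∂R/∂x = (x + 6*z) - (0) = x + 6*z
  ∂Q/∂x - ∂P/∂y = (0) - (0) = 0.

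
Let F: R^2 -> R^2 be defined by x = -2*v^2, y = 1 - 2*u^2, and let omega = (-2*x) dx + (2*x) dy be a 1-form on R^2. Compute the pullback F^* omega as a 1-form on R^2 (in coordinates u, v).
F^* omega = (16*u*v^2) du + (-16*v^3) dv

Using F^*(f dg) = (f ∘ F) d(g ∘ F), substitute each coordinate x_i by F_i(u, v) in f_i, and replace dx_i by d F_i = (∂F_i/∂u) du + (∂F_i/∂v) dv.
  For the x component: f_1(F) = 4*v^2; d F_1 = (0) du + (-4*v) dv
  For the y component: f_2(F) = -4*v^2; d F_2 = (-4*u) du + (0) dv
Combining and collecting du, dv coefficients:
  coeff of du: 16*u*v^2
  coeff of dv: -16*v^3
F^* omega = (16*u*v^2) du + (-16*v^3) dv.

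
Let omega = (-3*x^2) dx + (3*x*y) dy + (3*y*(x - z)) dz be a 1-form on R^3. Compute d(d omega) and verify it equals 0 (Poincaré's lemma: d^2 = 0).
d(d omega) = 0

Step 1: d omega = sum_{i<j} (∂f_j/∂x_i - ∂f_i/∂x_j) dx_i ∧ dx_j:
  coeff of dx ∧ dy: 3*y
  coeff of dx ∧ dz: 3*y
  coeff of dy ∧ dz: 3*x - 3*z
Step 2: Apply d again to each 2-form coefficient. The only possible 3-form in R^3 is dx ∧ dy ∧ dz, with coefficient
  ∂(coeff of dy∧dz)/∂x - ∂(coeff of dx∧dz)/∂y + ∂(coeff of dx∧dy)/∂z
  = ∂/∂x (3*x - 3*z) - ∂/∂y (3*y) + ∂/∂z (3*y).
Each of these terms simplifies to sums of mixed partials that cancel in pairs. The result is 0 (by equality of mixed partials for smooth functions — Schwarz / Clairaut).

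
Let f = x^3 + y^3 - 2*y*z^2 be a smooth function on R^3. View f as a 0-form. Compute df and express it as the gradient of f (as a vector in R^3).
df = (3*x^2) dx + (3*y^2 - 2*z^2) dy + (-4*y*z) dz; grad f = (3*x^2, 3*y^2 - 2*z^2, -4*y*z)

For a 0-form f, d f = (∂f/∂x) dx + (∂f/∂y) dy + (∂f/∂z) dz. The components of the vector representation are exactly the entries of grad f in Cartesian coordinates:
  ∂f/∂x = 3*x^2
  ∂f/∂y = 3*y^2 - 2*z^2
  ∂f/∂z = -4*y*z.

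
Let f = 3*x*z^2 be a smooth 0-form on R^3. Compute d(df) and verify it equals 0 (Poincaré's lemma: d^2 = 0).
d(df) = 0

Step 1: df = sum_i (∂f/∂x_i) dx_i = (3*z^2) dx + (0) dy + (6*x*z) dz.
Step 2: Apply d again. Using the 1-form formula, the coefficient of dx ∧ dy in d(df) is ∂^2 f/∂x ∂y - ∂^2 f/∂y ∂x = (0) - (0) = 0 (equality of mixed partials for smooth f).
Similarly for dx ∧ dz and dy ∧ dz — all coefficients vanish. So d(df) = 0.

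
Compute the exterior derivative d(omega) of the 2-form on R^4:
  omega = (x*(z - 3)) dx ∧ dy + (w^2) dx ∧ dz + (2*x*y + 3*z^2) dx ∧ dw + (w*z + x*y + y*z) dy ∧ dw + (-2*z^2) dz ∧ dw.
d(omega) = (x) dx ∧ dy ∧ dz + (2*w - 6*z) dx ∧ dz ∧ dw + (-2*x + y) dx ∧ dy ∧ dw + (-w - y) dy ∧ dz ∧ dw

For a 2-form omega = sum_{i<j} g_{ij} dx_i ∧ dx_j, the exterior derivative is
  d(omega) = sum_{i<j} d(g_{ij}) ∧ dx_i ∧ dx_j = sum_{i<j, k} (∂g_{ij}/∂x_k) dx_k ∧ dx_i ∧ dx_j.
Expand each term, using dx_k ∧ dx_i ∧ dx_j = sgn(permutation) dx_{(a)} ∧ dx_{(b)} ∧ dx_{(c)} with (a < b < c) sorted:
  d(x*(z - 3)) includes (∂/∂z)(x*(z - 3)) dz = (x) dz, which multiplied by dx ∧ dy gives (x) dx ∧ dy ∧ dz
  d(w^2) includes (∂/∂w)(w^2) dw = (2*w) dw, which multiplied by dx ∧ dz gives (2*w) dx ∧ dz ∧ dw
  d(2*x*y + 3*z^2) includes (∂/∂y)(2*x*y + 3*z^2) dy = (2*x) dy, which multiplied by dx ∧ dw gives (-2*x) dx ∧ dy ∧ dw
  d(2*x*y + 3*z^2) includes (∂/∂z)(2*x*y + 3*z^2) dz = (6*z) dz, which multiplied by dx ∧ dw gives (-6*z) dx ∧ dz ∧ dw
  d(w*z + x*y + y*z) includes (∂/∂x)(w*z + x*y + y*z) dx = (y) dx, which multiplied by dy ∧ dw gives (y) dx ∧ dy ∧ dw
  d(w*z + x*y + y*z) includes (∂/∂z)(w*z + x*y + y*z) dz = (w + y) dz, which multiplied by dy ∧ dw gives (-w - y) dy ∧ dz ∧ dw
Collecting like 3-forms: d(omega) = (x) dx ∧ dy ∧ dz + (2*w - 6*z) dx ∧ dz ∧ dw + (-2*x + y) dx ∧ dy ∧ dw + (-w - y) dy ∧ dz ∧ dw.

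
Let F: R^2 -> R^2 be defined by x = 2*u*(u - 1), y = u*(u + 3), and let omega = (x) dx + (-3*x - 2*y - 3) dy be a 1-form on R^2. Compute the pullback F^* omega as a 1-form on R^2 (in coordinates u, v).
F^* omega = (-8*u^3 - 36*u^2 - 2*u - 9) du

Using F^*(f dg) = (f ∘ F) d(g ∘ F), substitute each coordinate x_i by F_i(u, v) in f_i, and replace dx_i by d F_i = (∂F_i/∂u) du + (∂F_i/∂v) dv.
  For the x component: f_1(F) = 2*u*(u - 1); d F_1 = (4*u - 2) du + (0) dv
  For the y component: f_2(F) = -8*u^2 - 3; d F_2 = (2*u + 3) du + (0) dv
Combining and collecting du, dv coefficients:
  coeff of du: -8*u^3 - 36*u^2 - 2*u - 9
  coeff of dv: 0
F^* omega = (-8*u^3 - 36*u^2 - 2*u - 9) du.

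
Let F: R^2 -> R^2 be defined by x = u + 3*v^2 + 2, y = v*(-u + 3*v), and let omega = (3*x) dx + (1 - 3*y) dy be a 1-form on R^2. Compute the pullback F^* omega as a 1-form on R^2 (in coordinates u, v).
F^* omega = (-3*u*v^2 + 3*u + 9*v^3 + 9*v^2 - v + 6) du + (-3*u^2*v + 27*u*v^2 + 18*u*v - u + 42*v) dv

Using F^*(f dg) = (f ∘ F) d(g ∘ F), substitute each coordinate x_i by F_i(u, v) in f_i, and replace dx_i by d F_i = (∂F_i/∂u) du + (∂F_i/∂v) dv.
  For the x component: f_1(F) = 3*u + 9*v^2 + 6; d F_1 = (1) du + (6*v) dv
  For the y component: f_2(F) = 3*u*v - 9*v^2 + 1; d F_2 = (-v) du + (-u + 6*v) dv
Combining and collecting du, dv coefficients:
  coeff of du: -3*u*v^2 + 3*u + 9*v^3 + 9*v^2 - v + 6
  coeff of dv: -3*u^2*v + 27*u*v^2 + 18*u*v - u + 42*v
F^* omega = (-3*u*v^2 + 3*u + 9*v^3 + 9*v^2 - v + 6) du + (-3*u^2*v + 27*u*v^2 + 18*u*v - u + 42*v) dv.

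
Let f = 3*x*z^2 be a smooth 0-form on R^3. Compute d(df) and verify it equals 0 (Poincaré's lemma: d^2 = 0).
d(df) = 0

Step 1: df = sum_i (∂f/∂x_i) dx_i = (3*z^2) dx + (0) dy + (6*x*z) dz.
Step 2: Apply d again. Using the 1-form formula, the coefficient of dx ∧ dy in d(df) is ∂^2 f/∂x ∂y - ∂^2 f/∂y ∂x = (0) - (0) = 0 (equality of mixed partials for smooth f).
Similarly for dx ∧ dz and dy ∧ dz — all coefficients vanish. So d(df) = 0.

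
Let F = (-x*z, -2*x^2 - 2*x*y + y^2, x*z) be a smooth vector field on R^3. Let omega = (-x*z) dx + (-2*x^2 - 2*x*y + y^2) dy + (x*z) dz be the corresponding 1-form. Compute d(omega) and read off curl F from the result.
d(omega) = (0) dy ∧ dz + (-x - z) dz ∧ dx + (-4*x - 2*y) dx ∧ dy; curl F = (0, -x - z, -4*x - 2*y)

d omega = sum_{i<j} (∂f_j/∂x_i - ∂f_i/∂x_j) dx_i ∧ dx_j. Under the identification (dy ∧ dz, dz ∧ dx, dx ∧ dy) ↔ (e_x, e_y, e_z), the coefficients are exactly the components of curl F. Compute:
  ∂R/∂y - ∂Q/∂z = (0) - (0) = 0
  ∂P/∂z - ∂R/∂x = (-x) - (z) = -x - z
  ∂Q/∂x - ∂P/∂y = (-4*x - 2*y) - (0) = -4*x - 2*y.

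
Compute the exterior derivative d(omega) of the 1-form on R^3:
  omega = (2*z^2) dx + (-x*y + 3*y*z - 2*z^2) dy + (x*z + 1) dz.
d(omega) = (-y) dx ∧ dy + (-3*z) dx ∧ dz + (-3*y + 4*z) dy ∧ dz

For a 1-form omega = sum_i f_i dx_i, the exterior derivative is
  d(omega) = sum_{i < j} (∂f_j/∂x_i - ∂f_i/∂x_j) dx_i ∧ dx_j.
  coefficient of dx ∧ dy: ∂f_2/∂x - ∂f_1/∂y = ∂(-x*y + 3*y*z - 2*z^2)/∂x - ∂(2*z^2)/∂y = -y
  coefficient of dx ∧ dz: ∂f_3/∂x - ∂f_1/∂z = ∂(x*z + 1)/∂x - ∂(2*z^2)/∂z = -3*z
  coefficient of dy ∧ dz: ∂f_3/∂y - ∂f_2/∂z = ∂(x*z + 1)/∂y - ∂(-x*y + 3*y*z - 2*z^2)/∂z = -3*y + 4*z
Assembling: d(omega) = (-y) dx ∧ dy + (-3*z) dx ∧ dz + (-3*y + 4*z) dy ∧ dz.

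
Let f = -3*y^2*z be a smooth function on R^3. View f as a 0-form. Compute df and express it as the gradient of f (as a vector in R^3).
df = (0) dx + (-6*y*z) dy + (-3*y^2) dz; grad f = (0, -6*y*z, -3*y^2)

For a 0-form f, d f = (∂f/∂x) dx + (∂f/∂y) dy + (∂f/∂z) dz. The components of the vector representation are exactly the entries of grad f in Cartesian coordinates:
  ∂f/∂x = 0
  ∂f/∂y = -6*y*z
  ∂f/∂z = -3*y^2.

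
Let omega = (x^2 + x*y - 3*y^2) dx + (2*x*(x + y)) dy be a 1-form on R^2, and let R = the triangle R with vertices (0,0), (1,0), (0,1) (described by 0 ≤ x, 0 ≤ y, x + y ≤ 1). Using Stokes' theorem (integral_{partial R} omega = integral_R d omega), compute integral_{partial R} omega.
integral_(partial R) omega = 11/6

Stokes: integral_partial_R omega = integral_R d omega with d omega = (∂Q/∂x - ∂P/∂y) dx ∧ dy.
  ∂Q/∂x = 4*x + 2*y
  ∂P/∂y = x - 6*y
  integrand = ∂Q/∂x - ∂P/∂y = 3*x + 8*y.
Integrating over R: integral_0^1 integral_0^{1-x} (3*x + 8*y) dy dx = 11/6.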